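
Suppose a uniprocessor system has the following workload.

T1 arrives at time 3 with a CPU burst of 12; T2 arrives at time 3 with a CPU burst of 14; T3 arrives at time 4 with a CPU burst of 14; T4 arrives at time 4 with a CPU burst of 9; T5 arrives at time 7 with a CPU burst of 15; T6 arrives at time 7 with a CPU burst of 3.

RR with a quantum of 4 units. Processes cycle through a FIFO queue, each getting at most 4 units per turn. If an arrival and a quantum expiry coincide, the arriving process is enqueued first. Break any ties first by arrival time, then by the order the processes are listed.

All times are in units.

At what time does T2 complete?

65

Timeline: | idle 0-3 | T1 3-7 | T2 7-11 | T3 11-15 | T4 15-19 | T5 19-23 | T6 23-26 | T1 26-30 | T2 30-34 | T3 34-38 | T4 38-42 | T5 42-46 | T1 46-50 | T2 50-54 | T3 54-58 | T4 58-59 | T5 59-63 | T2 63-65 | T3 65-67 | T5 67-70 |
Completion: T1=50  T2=65  T3=67  T4=59  T5=70  T6=26
Turnaround (C−A): T1=47  T2=62  T3=63  T4=55  T5=63  T6=19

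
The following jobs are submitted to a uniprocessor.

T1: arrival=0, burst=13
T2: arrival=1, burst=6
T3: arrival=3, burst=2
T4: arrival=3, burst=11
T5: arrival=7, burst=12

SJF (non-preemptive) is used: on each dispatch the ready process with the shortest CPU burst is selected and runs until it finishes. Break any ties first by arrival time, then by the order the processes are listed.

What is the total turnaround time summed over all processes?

Gantt: | T1 0-13 | T3 13-15 | T2 15-21 | T4 21-32 | T5 32-44 |
Completion: T1=13  T2=21  T3=15  T4=32  T5=44
Turnaround (C−A): T1=13  T2=20  T3=12  T4=29  T5=37
Turnaround = completion − arrival: T1=13, T2=20, T3=12, T4=29, T5=37
Total turnaround = 13 + 20 + 12 + 29 + 37 = 111

111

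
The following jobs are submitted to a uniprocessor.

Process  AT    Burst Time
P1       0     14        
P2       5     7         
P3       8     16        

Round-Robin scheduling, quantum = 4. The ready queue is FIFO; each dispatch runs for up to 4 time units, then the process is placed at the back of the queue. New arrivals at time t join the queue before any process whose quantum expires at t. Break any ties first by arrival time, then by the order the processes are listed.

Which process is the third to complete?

P3

Timeline: | P1 0-8 | P2 8-12 | P3 12-16 | P1 16-20 | P2 20-23 | P3 23-27 | P1 27-29 | P3 29-37 |
Completion: P1=29  P2=23  P3=37
Turnaround (C−A): P1=29  P2=18  P3=29
Finish order: P2 → P1 → P3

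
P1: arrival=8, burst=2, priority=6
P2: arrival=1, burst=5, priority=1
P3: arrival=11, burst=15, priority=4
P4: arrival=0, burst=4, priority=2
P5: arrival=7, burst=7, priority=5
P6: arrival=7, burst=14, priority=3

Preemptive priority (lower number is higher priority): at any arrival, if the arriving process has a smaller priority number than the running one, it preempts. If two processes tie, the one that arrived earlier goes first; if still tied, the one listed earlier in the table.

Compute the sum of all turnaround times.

134

Timeline: | P4 0-1 | P2 1-6 | P4 6-9 | P6 9-23 | P3 23-38 | P5 38-45 | P1 45-47 |
Completion: P1=47  P2=6  P3=38  P4=9  P5=45  P6=23
Turnaround (C−A): P1=39  P2=5  P3=27  P4=9  P5=38  P6=16
Turnaround = completion − arrival: P1=39, P2=5, P3=27, P4=9, P5=38, P6=16
Total turnaround = 39 + 5 + 27 + 9 + 38 + 16 = 134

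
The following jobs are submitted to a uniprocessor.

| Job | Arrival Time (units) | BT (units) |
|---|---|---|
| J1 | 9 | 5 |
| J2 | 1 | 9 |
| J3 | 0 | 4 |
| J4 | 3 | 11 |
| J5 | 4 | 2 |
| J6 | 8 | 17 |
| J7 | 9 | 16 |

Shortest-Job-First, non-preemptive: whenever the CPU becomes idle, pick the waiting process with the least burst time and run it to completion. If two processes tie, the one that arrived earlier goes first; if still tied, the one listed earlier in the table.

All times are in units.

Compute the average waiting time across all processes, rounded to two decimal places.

12.71

Timeline: | J3 0-4 | J5 4-6 | J2 6-15 | J1 15-20 | J4 20-31 | J7 31-47 | J6 47-64 |
Completion: J1=20  J2=15  J3=4  J4=31  J5=6  J6=64  J7=47
Waiting times: J1=6, J2=5, J3=0, J4=17, J5=0, J6=39, J7=22
Average waiting = (6+5+0+17+0+39+22) / 7 = 89/7 = 12.71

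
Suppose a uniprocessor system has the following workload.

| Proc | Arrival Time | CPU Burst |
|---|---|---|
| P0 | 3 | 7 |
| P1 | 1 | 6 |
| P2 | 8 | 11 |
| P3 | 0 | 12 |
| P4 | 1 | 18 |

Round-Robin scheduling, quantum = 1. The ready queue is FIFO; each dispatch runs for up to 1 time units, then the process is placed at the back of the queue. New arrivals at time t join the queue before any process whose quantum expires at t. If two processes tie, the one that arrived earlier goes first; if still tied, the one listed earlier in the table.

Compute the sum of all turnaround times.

Schedule: | P3 0-1 | P1 1-2 | P4 2-3 | P3 3-4 | P1 4-5 | P0 5-6 | P4 6-7 | P3 7-8 | P1 8-9 | P0 9-10 | P4 10-11 | P2 11-12 | P3 12-13 | P1 13-14 | P0 14-15 | P4 15-16 | P2 16-17 | P3 17-18 | P1 18-19 | P0 19-20 | P4 20-21 | P2 21-22 | P3 22-23 | P1 23-24 | P0 24-25 | P4 25-26 | P2 26-27 | P3 27-28 | P0 28-29 | P4 29-30 | P2 30-31 | P3 31-32 | P0 32-33 | P4 33-34 | P2 34-35 | P3 35-36 | P4 36-37 | P2 37-38 | P3 38-39 | P4 39-40 | P2 40-41 | P3 41-42 | P4 42-43 | P2 43-44 | P3 44-45 | P4 45-46 | P2 46-47 | P4 47-48 | P2 48-49 | P4 49-54 |
Completion: P0=33  P1=24  P2=49  P3=45  P4=54
Turnaround (C−A): P0=30  P1=23  P2=41  P3=45  P4=53
Turnaround = completion − arrival: P0=30, P1=23, P2=41, P3=45, P4=53
Total turnaround = 30 + 23 + 41 + 45 + 53 = 192

192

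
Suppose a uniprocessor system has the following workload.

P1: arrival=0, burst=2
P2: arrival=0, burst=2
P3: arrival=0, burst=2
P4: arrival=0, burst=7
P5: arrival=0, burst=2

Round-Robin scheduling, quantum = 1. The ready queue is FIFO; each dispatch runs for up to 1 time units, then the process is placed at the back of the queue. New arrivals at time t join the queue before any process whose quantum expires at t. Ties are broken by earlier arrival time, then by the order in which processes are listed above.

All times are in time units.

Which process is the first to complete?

Gantt: | P1 0-1 | P2 1-2 | P3 2-3 | P4 3-4 | P5 4-5 | P1 5-6 | P2 6-7 | P3 7-8 | P4 8-9 | P5 9-10 | P4 10-15 |
Completion: P1=6  P2=7  P3=8  P4=15  P5=10
Finish order: P1 → P2 → P3 → P5 → P4

P1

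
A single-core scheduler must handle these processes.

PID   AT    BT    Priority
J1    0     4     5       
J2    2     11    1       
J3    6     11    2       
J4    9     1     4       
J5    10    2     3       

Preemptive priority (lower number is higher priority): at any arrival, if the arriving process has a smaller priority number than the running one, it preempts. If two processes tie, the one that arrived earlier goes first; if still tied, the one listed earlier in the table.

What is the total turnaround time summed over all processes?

Schedule: | J1 0-2 | J2 2-13 | J3 13-24 | J5 24-26 | J4 26-27 | J1 27-29 |
Completion: J1=29  J2=13  J3=24  J4=27  J5=26
Turnaround (C−A): J1=29  J2=11  J3=18  J4=18  J5=16
Turnaround = completion − arrival: J1=29, J2=11, J3=18, J4=18, J5=16
Total turnaround = 29 + 11 + 18 + 18 + 16 = 92

92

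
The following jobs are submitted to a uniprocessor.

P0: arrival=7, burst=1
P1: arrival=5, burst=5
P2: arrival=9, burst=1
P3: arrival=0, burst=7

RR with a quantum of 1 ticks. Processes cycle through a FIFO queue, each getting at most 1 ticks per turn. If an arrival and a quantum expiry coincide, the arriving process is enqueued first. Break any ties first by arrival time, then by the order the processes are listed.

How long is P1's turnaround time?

Schedule: | P3 0-5 | P1 5-6 | P3 6-7 | P1 7-8 | P0 8-9 | P3 9-10 | P1 10-11 | P2 11-12 | P1 12-14 |
Completion: P0=9  P1=14  P2=12  P3=10
Turnaround (C−A): P0=2  P1=9  P2=3  P3=10
Turnaround(P1) = completion − arrival = 14 − 5 = 9

9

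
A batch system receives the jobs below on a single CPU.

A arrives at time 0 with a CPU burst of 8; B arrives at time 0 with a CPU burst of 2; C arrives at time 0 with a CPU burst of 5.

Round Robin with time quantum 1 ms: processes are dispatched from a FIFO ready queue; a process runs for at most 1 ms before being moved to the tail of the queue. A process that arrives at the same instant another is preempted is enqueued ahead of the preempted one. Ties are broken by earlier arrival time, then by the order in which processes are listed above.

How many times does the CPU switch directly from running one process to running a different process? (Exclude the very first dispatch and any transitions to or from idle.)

12

Timeline: | A 0-1 | B 1-2 | C 2-3 | A 3-4 | B 4-5 | C 5-6 | A 6-7 | C 7-8 | A 8-9 | C 9-10 | A 10-11 | C 11-12 | A 12-15 |
Completion: A=15  B=5  C=12
Turnaround (C−A): A=15  B=5  C=12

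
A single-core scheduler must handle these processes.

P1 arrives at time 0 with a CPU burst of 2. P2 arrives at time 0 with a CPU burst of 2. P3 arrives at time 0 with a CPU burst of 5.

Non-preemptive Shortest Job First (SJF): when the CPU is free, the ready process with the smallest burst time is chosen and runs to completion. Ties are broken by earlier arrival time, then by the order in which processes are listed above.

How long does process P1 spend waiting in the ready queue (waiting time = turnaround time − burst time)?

Schedule: | P1 0-2 | P2 2-4 | P3 4-9 |
Completion: P1=2  P2=4  P3=9
Waiting(P1) = turnaround − burst = 2 − 2 = 0

0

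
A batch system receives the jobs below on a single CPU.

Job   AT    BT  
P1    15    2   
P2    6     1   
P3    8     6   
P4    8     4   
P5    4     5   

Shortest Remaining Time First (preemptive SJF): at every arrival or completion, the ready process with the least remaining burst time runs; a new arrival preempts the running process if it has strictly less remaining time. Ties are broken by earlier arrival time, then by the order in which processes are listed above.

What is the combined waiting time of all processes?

Gantt: | idle 0-4 | P5 4-6 | P2 6-7 | P5 7-10 | P4 10-14 | P3 14-15 | P1 15-17 | P3 17-22 |
Completion: P1=17  P2=7  P3=22  P4=14  P5=10
Turnaround (C−A): P1=2  P2=1  P3=14  P4=6  P5=6
Waiting = turnaround − burst: P1=0, P2=0, P3=8, P4=2, P5=1
Total waiting = 0 + 0 + 8 + 2 + 1 = 11

11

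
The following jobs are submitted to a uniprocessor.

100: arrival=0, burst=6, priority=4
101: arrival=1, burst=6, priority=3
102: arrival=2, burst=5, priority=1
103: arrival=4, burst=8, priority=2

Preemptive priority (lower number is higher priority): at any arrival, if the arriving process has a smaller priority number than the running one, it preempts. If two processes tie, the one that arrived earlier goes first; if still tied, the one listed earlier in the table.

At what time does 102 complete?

Gantt: | 100 0-1 | 101 1-2 | 102 2-7 | 103 7-15 | 101 15-20 | 100 20-25 |
Completion: 100=25  101=20  102=7  103=15
Turnaround (C−A): 100=25  101=19  102=5  103=11

7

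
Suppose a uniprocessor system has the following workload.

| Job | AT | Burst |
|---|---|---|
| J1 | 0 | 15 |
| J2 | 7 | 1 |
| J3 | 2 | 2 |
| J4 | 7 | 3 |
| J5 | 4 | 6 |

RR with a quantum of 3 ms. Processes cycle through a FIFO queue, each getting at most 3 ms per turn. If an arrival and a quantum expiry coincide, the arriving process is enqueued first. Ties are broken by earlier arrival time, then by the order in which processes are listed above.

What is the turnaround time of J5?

17

Timeline: | J1 0-3 | J3 3-5 | J1 5-8 | J5 8-11 | J2 11-12 | J4 12-15 | J1 15-18 | J5 18-21 | J1 21-27 |
Completion: J1=27  J2=12  J3=5  J4=15  J5=21
Turnaround(J5) = completion − arrival = 21 − 4 = 17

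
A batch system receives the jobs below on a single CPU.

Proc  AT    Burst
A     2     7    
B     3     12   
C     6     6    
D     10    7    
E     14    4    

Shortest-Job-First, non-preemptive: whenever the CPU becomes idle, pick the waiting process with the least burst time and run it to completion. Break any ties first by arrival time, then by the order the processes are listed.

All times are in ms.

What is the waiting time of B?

Gantt: | idle 0-2 | A 2-9 | C 9-15 | E 15-19 | D 19-26 | B 26-38 |
Completion: A=9  B=38  C=15  D=26  E=19
Waiting(B) = turnaround − burst = 35 − 12 = 23

23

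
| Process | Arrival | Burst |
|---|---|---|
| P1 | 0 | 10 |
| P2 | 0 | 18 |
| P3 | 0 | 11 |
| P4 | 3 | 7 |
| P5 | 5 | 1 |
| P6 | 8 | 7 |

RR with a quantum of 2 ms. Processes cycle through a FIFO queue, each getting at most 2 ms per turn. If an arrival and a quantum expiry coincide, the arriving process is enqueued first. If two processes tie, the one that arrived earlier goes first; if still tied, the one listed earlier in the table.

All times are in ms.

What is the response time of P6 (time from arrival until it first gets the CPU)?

7

Gantt: | P1 0-2 | P2 2-4 | P3 4-6 | P1 6-8 | P4 8-10 | P2 10-12 | P5 12-13 | P3 13-15 | P6 15-17 | P1 17-19 | P4 19-21 | P2 21-23 | P3 23-25 | P6 25-27 | P1 27-29 | P4 29-31 | P2 31-33 | P3 33-35 | P6 35-37 | P1 37-39 | P4 39-40 | P2 40-42 | P3 42-44 | P6 44-45 | P2 45-47 | P3 47-48 | P2 48-54 |
Completion: P1=39  P2=54  P3=48  P4=40  P5=13  P6=45
Turnaround (C−A): P1=39  P2=54  P3=48  P4=37  P5=8  P6=37
Response(P6) = first start − arrival = 15 − 8 = 7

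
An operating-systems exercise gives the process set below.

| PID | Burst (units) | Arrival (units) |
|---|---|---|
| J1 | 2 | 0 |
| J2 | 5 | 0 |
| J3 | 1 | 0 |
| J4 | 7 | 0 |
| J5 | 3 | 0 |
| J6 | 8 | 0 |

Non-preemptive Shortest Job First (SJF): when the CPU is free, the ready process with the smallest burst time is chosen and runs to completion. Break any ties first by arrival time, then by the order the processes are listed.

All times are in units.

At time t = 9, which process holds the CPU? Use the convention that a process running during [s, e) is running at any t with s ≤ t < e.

J2

Timeline: | J3 0-1 | J1 1-3 | J5 3-6 | J2 6-11 | J4 11-18 | J6 18-26 |
Completion: J1=3  J2=11  J3=1  J4=18  J5=6  J6=26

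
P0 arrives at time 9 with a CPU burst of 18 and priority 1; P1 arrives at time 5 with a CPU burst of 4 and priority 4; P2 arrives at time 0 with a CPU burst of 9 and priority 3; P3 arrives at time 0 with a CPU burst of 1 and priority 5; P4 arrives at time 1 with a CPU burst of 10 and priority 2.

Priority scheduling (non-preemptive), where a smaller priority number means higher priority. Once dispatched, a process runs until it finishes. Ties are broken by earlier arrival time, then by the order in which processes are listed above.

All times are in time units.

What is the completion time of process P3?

42

Schedule: | P2 0-9 | P0 9-27 | P4 27-37 | P1 37-41 | P3 41-42 |
Completion: P0=27  P1=41  P2=9  P3=42  P4=37
Turnaround (C−A): P0=18  P1=36  P2=9  P3=42  P4=36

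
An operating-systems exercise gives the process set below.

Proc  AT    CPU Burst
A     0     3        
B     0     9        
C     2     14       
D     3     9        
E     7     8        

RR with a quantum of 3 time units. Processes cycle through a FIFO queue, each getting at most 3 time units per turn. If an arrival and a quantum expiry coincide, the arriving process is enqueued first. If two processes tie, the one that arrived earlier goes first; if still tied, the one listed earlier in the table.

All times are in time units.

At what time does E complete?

Gantt: | A 0-3 | B 3-6 | C 6-9 | D 9-12 | B 12-15 | E 15-18 | C 18-21 | D 21-24 | B 24-27 | E 27-30 | C 30-33 | D 33-36 | E 36-38 | C 38-43 |
Completion: A=3  B=27  C=43  D=36  E=38

38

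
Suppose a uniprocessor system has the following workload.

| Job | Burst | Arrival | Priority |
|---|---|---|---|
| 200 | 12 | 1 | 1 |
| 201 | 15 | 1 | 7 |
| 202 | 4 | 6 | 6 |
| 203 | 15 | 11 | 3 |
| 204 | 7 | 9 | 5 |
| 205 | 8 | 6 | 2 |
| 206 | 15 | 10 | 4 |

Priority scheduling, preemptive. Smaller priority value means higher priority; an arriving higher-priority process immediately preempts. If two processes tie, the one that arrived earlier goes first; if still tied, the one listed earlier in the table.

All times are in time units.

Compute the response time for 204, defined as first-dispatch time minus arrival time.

Timeline: | idle 0-1 | 200 1-13 | 205 13-21 | 203 21-36 | 206 36-51 | 204 51-58 | 202 58-62 | 201 62-77 |
Completion: 200=13  201=77  202=62  203=36  204=58  205=21  206=51
Turnaround (C−A): 200=12  201=76  202=56  203=25  204=49  205=15  206=41
Response(204) = first start − arrival = 51 − 9 = 42

42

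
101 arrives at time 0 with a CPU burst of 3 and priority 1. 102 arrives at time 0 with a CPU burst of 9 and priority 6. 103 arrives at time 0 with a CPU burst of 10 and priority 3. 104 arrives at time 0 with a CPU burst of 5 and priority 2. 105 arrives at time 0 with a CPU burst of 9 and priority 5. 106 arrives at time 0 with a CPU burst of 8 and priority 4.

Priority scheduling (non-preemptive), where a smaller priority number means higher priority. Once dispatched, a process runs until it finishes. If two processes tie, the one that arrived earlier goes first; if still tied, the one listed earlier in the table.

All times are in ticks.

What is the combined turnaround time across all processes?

Timeline: | 101 0-3 | 104 3-8 | 103 8-18 | 106 18-26 | 105 26-35 | 102 35-44 |
Completion: 101=3  102=44  103=18  104=8  105=35  106=26
Turnaround = completion − arrival: 101=3, 102=44, 103=18, 104=8, 105=35, 106=26
Total turnaround = 3 + 44 + 18 + 8 + 35 + 26 = 134

134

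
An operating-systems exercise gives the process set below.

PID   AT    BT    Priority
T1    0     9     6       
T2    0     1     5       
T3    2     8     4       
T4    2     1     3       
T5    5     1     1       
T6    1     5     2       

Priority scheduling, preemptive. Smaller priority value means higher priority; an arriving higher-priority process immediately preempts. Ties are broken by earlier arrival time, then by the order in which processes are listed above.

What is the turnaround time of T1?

Schedule: | T2 0-1 | T6 1-5 | T5 5-6 | T6 6-7 | T4 7-8 | T3 8-16 | T1 16-25 |
Completion: T1=25  T2=1  T3=16  T4=8  T5=6  T6=7
Turnaround(T1) = completion − arrival = 25 − 0 = 25

25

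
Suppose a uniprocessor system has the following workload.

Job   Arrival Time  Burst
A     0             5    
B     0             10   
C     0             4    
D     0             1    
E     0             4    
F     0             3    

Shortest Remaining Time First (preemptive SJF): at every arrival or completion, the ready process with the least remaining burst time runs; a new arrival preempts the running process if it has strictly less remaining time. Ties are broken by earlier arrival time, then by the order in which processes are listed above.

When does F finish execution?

Schedule: | D 0-1 | F 1-4 | C 4-8 | E 8-12 | A 12-17 | B 17-27 |
Completion: A=17  B=27  C=8  D=1  E=12  F=4
Turnaround (C−A): A=17  B=27  C=8  D=1  E=12  F=4

4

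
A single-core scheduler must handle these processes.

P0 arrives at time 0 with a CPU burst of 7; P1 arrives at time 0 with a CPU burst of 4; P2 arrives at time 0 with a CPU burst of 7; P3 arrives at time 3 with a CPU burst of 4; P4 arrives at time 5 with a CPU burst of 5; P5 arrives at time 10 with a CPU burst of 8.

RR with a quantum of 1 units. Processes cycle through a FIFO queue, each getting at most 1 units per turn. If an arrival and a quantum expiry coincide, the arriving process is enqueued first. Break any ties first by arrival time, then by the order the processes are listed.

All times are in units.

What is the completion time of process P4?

29

Schedule: | P0 0-1 | P1 1-2 | P2 2-3 | P0 3-4 | P1 4-5 | P3 5-6 | P2 6-7 | P0 7-8 | P4 8-9 | P1 9-10 | P3 10-11 | P2 11-12 | P0 12-13 | P4 13-14 | P5 14-15 | P1 15-16 | P3 16-17 | P2 17-18 | P0 18-19 | P4 19-20 | P5 20-21 | P3 21-22 | P2 22-23 | P0 23-24 | P4 24-25 | P5 25-26 | P2 26-27 | P0 27-28 | P4 28-29 | P5 29-30 | P2 30-31 | P5 31-35 |
Completion: P0=28  P1=16  P2=31  P3=22  P4=29  P5=35
Turnaround (C−A): P0=28  P1=16  P2=31  P3=19  P4=24  P5=25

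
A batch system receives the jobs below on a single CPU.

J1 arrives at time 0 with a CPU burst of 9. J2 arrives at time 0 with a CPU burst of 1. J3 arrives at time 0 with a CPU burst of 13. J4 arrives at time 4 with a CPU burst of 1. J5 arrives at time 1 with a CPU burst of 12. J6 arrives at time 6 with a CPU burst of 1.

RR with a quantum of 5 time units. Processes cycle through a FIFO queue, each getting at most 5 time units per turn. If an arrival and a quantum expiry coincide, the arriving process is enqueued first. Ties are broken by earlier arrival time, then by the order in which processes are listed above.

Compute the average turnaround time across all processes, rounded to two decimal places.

21.17

Schedule: | J1 0-5 | J2 5-6 | J3 6-11 | J5 11-16 | J4 16-17 | J1 17-21 | J6 21-22 | J3 22-27 | J5 27-32 | J3 32-35 | J5 35-37 |
Completion: J1=21  J2=6  J3=35  J4=17  J5=37  J6=22
Turnaround (C−A): J1=21  J2=6  J3=35  J4=13  J5=36  J6=16
Turnaround times: J1=21, J2=6, J3=35, J4=13, J5=36, J6=16
Average turnaround = (21+6+35+13+36+16) / 6 = 127/6 = 21.17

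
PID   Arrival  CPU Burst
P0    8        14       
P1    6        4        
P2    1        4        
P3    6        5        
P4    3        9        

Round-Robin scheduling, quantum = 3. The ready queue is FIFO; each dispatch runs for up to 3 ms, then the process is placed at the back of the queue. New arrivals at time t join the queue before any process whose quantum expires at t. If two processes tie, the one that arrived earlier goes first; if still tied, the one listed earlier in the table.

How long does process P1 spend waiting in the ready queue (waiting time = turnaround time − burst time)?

11

Schedule: | idle 0-1 | P2 1-4 | P4 4-7 | P2 7-8 | P1 8-11 | P3 11-14 | P4 14-17 | P0 17-20 | P1 20-21 | P3 21-23 | P4 23-26 | P0 26-37 |
Completion: P0=37  P1=21  P2=8  P3=23  P4=26
Waiting(P1) = turnaround − burst = 15 − 4 = 11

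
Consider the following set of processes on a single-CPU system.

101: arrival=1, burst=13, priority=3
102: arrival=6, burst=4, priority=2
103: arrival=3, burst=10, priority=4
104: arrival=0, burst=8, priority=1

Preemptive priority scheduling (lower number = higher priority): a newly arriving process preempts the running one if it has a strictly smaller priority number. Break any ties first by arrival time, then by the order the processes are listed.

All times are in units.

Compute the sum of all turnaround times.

Schedule: | 104 0-8 | 102 8-12 | 101 12-25 | 103 25-35 |
Completion: 101=25  102=12  103=35  104=8
Turnaround (C−A): 101=24  102=6  103=32  104=8
Turnaround = completion − arrival: 101=24, 102=6, 103=32, 104=8
Total turnaround = 24 + 6 + 32 + 8 = 70

70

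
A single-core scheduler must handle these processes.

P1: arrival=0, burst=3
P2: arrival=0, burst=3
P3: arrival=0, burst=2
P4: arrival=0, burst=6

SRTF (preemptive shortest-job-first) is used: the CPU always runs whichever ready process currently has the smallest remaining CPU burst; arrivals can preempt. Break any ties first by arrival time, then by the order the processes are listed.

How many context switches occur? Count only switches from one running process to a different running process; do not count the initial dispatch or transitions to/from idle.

Gantt: | P3 0-2 | P1 2-5 | P2 5-8 | P4 8-14 |
Completion: P1=5  P2=8  P3=2  P4=14
Turnaround (C−A): P1=5  P2=8  P3=2  P4=14

3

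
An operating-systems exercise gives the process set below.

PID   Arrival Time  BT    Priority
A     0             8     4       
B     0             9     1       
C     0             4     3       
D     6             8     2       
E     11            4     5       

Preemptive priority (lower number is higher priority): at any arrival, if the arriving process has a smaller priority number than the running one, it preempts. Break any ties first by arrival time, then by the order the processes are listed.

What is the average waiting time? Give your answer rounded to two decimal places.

Timeline: | B 0-9 | D 9-17 | C 17-21 | A 21-29 | E 29-33 |
Completion: A=29  B=9  C=21  D=17  E=33
Waiting times: A=21, B=0, C=17, D=3, E=18
Average waiting = (21+0+17+3+18) / 5 = 59/5 = 11.80

11.80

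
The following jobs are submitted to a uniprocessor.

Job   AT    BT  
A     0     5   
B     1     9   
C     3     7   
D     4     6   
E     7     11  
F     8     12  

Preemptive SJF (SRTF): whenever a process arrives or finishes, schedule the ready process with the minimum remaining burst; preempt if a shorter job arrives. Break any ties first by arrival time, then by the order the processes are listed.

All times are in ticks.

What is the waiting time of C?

Gantt: | A 0-5 | D 5-11 | C 11-18 | B 18-27 | E 27-38 | F 38-50 |
Completion: A=5  B=27  C=18  D=11  E=38  F=50
Turnaround (C−A): A=5  B=26  C=15  D=7  E=31  F=42
Waiting(C) = turnaround − burst = 15 − 7 = 8

8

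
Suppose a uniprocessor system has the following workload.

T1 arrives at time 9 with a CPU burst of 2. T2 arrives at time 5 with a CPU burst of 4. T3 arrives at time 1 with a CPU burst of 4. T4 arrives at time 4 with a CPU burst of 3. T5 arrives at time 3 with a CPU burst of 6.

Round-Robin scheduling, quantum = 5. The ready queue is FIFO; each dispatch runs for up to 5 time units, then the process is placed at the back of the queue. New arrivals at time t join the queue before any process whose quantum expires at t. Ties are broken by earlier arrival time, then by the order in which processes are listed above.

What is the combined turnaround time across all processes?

Gantt: | idle 0-1 | T3 1-5 | T5 5-10 | T4 10-13 | T2 13-17 | T1 17-19 | T5 19-20 |
Completion: T1=19  T2=17  T3=5  T4=13  T5=20
Turnaround = completion − arrival: T1=10, T2=12, T3=4, T4=9, T5=17
Total turnaround = 10 + 12 + 4 + 9 + 17 = 52

52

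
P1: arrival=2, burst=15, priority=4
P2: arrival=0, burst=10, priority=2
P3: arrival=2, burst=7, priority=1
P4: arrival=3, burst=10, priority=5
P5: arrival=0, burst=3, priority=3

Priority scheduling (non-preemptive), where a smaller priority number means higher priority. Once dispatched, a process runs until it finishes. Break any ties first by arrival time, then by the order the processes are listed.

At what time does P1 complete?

Gantt: | P2 0-10 | P3 10-17 | P5 17-20 | P1 20-35 | P4 35-45 |
Completion: P1=35  P2=10  P3=17  P4=45  P5=20

35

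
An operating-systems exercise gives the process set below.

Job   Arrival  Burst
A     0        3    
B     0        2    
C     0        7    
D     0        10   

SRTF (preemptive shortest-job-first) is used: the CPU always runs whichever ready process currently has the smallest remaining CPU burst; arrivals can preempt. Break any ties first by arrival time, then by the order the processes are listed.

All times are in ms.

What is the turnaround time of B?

2

Schedule: | B 0-2 | A 2-5 | C 5-12 | D 12-22 |
Completion: A=5  B=2  C=12  D=22
Turnaround (C−A): A=5  B=2  C=12  D=22
Turnaround(B) = completion − arrival = 2 − 0 = 2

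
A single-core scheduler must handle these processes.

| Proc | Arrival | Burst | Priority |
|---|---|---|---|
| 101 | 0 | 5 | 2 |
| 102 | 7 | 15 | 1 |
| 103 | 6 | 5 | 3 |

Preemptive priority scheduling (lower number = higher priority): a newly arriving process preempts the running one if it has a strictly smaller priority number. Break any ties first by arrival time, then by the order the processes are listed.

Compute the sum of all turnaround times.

Timeline: | 101 0-5 | idle 5-6 | 103 6-7 | 102 7-22 | 103 22-26 |
Completion: 101=5  102=22  103=26
Turnaround = completion − arrival: 101=5, 102=15, 103=20
Total turnaround = 5 + 15 + 20 = 40

40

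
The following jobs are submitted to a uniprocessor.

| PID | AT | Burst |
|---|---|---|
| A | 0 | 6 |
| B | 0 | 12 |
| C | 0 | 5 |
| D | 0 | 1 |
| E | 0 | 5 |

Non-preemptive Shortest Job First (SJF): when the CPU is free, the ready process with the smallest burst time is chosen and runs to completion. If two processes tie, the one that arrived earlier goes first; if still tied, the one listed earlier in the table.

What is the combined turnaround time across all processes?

Timeline: | D 0-1 | C 1-6 | E 6-11 | A 11-17 | B 17-29 |
Completion: A=17  B=29  C=6  D=1  E=11
Turnaround (C−A): A=17  B=29  C=6  D=1  E=11
Turnaround = completion − arrival: A=17, B=29, C=6, D=1, E=11
Total turnaround = 17 + 29 + 6 + 1 + 11 = 64

64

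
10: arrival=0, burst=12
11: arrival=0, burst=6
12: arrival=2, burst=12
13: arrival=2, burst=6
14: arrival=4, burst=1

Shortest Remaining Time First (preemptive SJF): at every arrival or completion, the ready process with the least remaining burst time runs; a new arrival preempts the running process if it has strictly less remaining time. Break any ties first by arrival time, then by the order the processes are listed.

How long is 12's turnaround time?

35

Gantt: | 11 0-4 | 14 4-5 | 11 5-7 | 13 7-13 | 10 13-25 | 12 25-37 |
Completion: 10=25  11=7  12=37  13=13  14=5
Turnaround(12) = completion − arrival = 37 − 2 = 35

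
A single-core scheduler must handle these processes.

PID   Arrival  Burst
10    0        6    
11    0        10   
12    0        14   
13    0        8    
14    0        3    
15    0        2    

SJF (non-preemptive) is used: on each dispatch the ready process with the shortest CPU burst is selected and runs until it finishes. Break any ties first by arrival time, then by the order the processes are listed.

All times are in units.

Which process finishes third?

Schedule: | 15 0-2 | 14 2-5 | 10 5-11 | 13 11-19 | 11 19-29 | 12 29-43 |
Completion: 10=11  11=29  12=43  13=19  14=5  15=2
Turnaround (C−A): 10=11  11=29  12=43  13=19  14=5  15=2
Finish order: 15 → 14 → 10 → 13 → 11 → 12

10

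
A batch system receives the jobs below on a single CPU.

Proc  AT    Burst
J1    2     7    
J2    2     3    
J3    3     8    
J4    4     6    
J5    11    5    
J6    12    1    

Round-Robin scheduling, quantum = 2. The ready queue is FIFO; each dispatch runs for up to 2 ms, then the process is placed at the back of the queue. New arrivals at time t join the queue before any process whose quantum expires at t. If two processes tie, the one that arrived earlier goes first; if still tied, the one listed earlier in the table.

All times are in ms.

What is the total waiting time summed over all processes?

Gantt: | idle 0-2 | J1 2-4 | J2 4-6 | J3 6-8 | J4 8-10 | J1 10-12 | J2 12-13 | J3 13-15 | J4 15-17 | J5 17-19 | J6 19-20 | J1 20-22 | J3 22-24 | J4 24-26 | J5 26-28 | J1 28-29 | J3 29-31 | J5 31-32 |
Completion: J1=29  J2=13  J3=31  J4=26  J5=32  J6=20
Turnaround (C−A): J1=27  J2=11  J3=28  J4=22  J5=21  J6=8
Waiting = turnaround − burst: J1=20, J2=8, J3=20, J4=16, J5=16, J6=7
Total waiting = 20 + 8 + 20 + 16 + 16 + 7 = 87

87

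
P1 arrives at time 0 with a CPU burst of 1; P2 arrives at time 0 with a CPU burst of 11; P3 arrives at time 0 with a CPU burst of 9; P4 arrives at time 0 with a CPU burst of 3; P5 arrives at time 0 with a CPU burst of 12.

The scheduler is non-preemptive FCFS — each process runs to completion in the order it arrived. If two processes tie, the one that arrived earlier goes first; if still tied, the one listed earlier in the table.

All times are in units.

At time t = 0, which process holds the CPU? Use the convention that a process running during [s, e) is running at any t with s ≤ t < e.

P1

Schedule: | P1 0-1 | P2 1-12 | P3 12-21 | P4 21-24 | P5 24-36 |
Completion: P1=1  P2=12  P3=21  P4=24  P5=36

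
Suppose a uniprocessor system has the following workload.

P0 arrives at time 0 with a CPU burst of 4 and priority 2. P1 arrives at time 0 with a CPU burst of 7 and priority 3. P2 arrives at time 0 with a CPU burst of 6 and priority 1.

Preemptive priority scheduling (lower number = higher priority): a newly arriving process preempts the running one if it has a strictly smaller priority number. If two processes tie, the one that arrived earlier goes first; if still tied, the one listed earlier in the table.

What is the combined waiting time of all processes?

16

Gantt: | P2 0-6 | P0 6-10 | P1 10-17 |
Completion: P0=10  P1=17  P2=6
Waiting = turnaround − burst: P0=6, P1=10, P2=0
Total waiting = 6 + 10 + 0 = 16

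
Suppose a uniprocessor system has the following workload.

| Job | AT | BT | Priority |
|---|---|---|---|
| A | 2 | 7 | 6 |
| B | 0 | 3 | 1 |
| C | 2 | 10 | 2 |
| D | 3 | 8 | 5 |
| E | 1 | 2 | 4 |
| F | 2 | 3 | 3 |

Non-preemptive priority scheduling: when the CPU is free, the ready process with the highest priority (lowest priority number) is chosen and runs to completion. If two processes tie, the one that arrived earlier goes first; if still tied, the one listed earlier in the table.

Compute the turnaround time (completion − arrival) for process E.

Gantt: | B 0-3 | C 3-13 | F 13-16 | E 16-18 | D 18-26 | A 26-33 |
Completion: A=33  B=3  C=13  D=26  E=18  F=16
Turnaround(E) = completion − arrival = 18 − 1 = 17

17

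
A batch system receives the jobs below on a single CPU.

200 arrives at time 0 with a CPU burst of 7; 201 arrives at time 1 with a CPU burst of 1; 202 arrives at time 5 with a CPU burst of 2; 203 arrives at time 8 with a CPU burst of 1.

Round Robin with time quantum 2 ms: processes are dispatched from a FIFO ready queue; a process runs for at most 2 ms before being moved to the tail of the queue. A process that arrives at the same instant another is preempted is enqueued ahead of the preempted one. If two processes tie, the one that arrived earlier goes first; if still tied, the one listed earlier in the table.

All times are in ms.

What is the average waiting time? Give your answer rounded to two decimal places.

1.50

Schedule: | 200 0-2 | 201 2-3 | 200 3-5 | 202 5-7 | 200 7-9 | 203 9-10 | 200 10-11 |
Completion: 200=11  201=3  202=7  203=10
Turnaround (C−A): 200=11  201=2  202=2  203=2
Waiting times: 200=4, 201=1, 202=0, 203=1
Average waiting = (4+1+0+1) / 4 = 6/4 = 1.50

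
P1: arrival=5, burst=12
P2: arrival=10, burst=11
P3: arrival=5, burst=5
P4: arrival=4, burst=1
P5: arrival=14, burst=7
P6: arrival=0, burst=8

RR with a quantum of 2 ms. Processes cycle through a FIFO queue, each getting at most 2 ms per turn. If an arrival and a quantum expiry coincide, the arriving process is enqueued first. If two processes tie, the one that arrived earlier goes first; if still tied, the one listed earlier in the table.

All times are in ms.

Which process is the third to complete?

Schedule: | P6 0-4 | P4 4-5 | P6 5-7 | P1 7-9 | P3 9-11 | P6 11-13 | P1 13-15 | P2 15-17 | P3 17-19 | P5 19-21 | P1 21-23 | P2 23-25 | P3 25-26 | P5 26-28 | P1 28-30 | P2 30-32 | P5 32-34 | P1 34-36 | P2 36-38 | P5 38-39 | P1 39-41 | P2 41-44 |
Completion: P1=41  P2=44  P3=26  P4=5  P5=39  P6=13
Turnaround (C−A): P1=36  P2=34  P3=21  P4=1  P5=25  P6=13
Finish order: P4 → P6 → P3 → P5 → P1 → P2

P3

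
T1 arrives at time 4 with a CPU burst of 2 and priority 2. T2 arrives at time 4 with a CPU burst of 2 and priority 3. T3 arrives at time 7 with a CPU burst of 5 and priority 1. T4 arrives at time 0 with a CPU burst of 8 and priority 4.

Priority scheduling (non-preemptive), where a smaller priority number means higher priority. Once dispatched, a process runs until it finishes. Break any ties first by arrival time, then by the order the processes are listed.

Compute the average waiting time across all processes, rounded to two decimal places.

Gantt: | T4 0-8 | T3 8-13 | T1 13-15 | T2 15-17 |
Completion: T1=15  T2=17  T3=13  T4=8
Turnaround (C−A): T1=11  T2=13  T3=6  T4=8
Waiting times: T1=9, T2=11, T3=1, T4=0
Average waiting = (9+11+1+0) / 4 = 21/4 = 5.25

5.25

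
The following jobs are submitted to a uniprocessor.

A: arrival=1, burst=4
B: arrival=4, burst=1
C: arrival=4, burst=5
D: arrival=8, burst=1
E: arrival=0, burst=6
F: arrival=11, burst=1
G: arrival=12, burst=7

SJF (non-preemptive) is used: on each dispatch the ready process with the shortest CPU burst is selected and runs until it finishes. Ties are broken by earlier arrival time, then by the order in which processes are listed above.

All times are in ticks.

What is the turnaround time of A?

10

Timeline: | E 0-6 | B 6-7 | A 7-11 | D 11-12 | F 12-13 | C 13-18 | G 18-25 |
Completion: A=11  B=7  C=18  D=12  E=6  F=13  G=25
Turnaround (C−A): A=10  B=3  C=14  D=4  E=6  F=2  G=13
Turnaround(A) = completion − arrival = 11 − 1 = 10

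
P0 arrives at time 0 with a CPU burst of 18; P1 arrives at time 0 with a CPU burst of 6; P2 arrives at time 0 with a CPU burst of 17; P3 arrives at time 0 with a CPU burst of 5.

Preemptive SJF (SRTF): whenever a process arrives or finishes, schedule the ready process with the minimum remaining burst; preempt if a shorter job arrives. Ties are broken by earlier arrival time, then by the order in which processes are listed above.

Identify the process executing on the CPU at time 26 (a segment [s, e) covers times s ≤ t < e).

P2

Gantt: | P3 0-5 | P1 5-11 | P2 11-28 | P0 28-46 |
Completion: P0=46  P1=11  P2=28  P3=5
Turnaround (C−A): P0=46  P1=11  P2=28  P3=5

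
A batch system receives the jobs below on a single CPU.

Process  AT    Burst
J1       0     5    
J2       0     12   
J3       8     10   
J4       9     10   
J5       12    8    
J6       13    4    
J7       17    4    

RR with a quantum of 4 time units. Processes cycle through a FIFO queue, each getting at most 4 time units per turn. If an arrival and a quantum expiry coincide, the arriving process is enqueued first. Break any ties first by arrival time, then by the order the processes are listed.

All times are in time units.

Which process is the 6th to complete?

J3

Schedule: | J1 0-4 | J2 4-8 | J1 8-9 | J3 9-13 | J2 13-17 | J4 17-21 | J5 21-25 | J6 25-29 | J3 29-33 | J7 33-37 | J2 37-41 | J4 41-45 | J5 45-49 | J3 49-51 | J4 51-53 |
Completion: J1=9  J2=41  J3=51  J4=53  J5=49  J6=29  J7=37
Finish order: J1 → J6 → J7 → J2 → J5 → J3 → J4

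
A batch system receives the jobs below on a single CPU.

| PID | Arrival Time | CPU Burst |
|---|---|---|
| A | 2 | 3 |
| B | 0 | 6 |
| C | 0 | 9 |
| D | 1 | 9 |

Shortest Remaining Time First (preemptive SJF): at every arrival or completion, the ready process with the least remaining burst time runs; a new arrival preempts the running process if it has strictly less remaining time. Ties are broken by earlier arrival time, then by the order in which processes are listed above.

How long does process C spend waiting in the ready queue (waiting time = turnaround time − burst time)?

9

Timeline: | B 0-2 | A 2-5 | B 5-9 | C 9-18 | D 18-27 |
Completion: A=5  B=9  C=18  D=27
Turnaround (C−A): A=3  B=9  C=18  D=26
Waiting(C) = turnaround − burst = 18 − 9 = 9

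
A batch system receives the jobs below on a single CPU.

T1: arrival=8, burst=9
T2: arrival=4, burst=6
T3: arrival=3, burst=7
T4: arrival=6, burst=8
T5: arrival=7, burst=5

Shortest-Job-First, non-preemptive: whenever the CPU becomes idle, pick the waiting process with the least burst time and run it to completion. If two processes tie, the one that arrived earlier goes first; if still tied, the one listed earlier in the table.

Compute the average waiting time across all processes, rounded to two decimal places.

Timeline: | idle 0-3 | T3 3-10 | T5 10-15 | T2 15-21 | T4 21-29 | T1 29-38 |
Completion: T1=38  T2=21  T3=10  T4=29  T5=15
Turnaround (C−A): T1=30  T2=17  T3=7  T4=23  T5=8
Waiting times: T1=21, T2=11, T3=0, T4=15, T5=3
Average waiting = (21+11+0+15+3) / 5 = 50/5 = 10.00

10.00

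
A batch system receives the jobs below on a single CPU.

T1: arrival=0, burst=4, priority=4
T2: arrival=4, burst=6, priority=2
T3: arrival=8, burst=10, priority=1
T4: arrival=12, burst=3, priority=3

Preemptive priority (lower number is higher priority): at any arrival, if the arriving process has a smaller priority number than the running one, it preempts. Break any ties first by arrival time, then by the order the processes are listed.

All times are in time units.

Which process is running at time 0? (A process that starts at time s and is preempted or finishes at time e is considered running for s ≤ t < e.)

T1

Timeline: | T1 0-4 | T2 4-8 | T3 8-18 | T2 18-20 | T4 20-23 |
Completion: T1=4  T2=20  T3=18  T4=23
Turnaround (C−A): T1=4  T2=16  T3=10  T4=11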